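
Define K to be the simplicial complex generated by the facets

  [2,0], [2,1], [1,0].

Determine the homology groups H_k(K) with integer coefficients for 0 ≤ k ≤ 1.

Fix the vertex order 0 < 1 < 2 and write every simplex with vertices in increasing order. Then dim K = 1 and the simplices of K are:

  0-simplices (3): [0], [1], [2]
  1-simplices (3): [0,1], [0,2], [1,2]

giving chain groups C_0 ≅ Z^3, C_1 ≅ Z^3.

Boundary ∂_1: C_1 → C_0 is given by ∂[p,q] = [q] − [p]. For instance
  ∂[0,2] = [2] − [0].
This gives a 3×3 integer matrix of rank 2; reducing to Smith normal form yields diagonal entries (1,1).

Computing H_k = (kernel of ∂_k) / (image of ∂_{k+1}):

  H_0: rank C_0 − rank ∂_1 = 3 − 2 = 1, and the invariant factors of ∂_1 are all 1, so H_0 = Z.
  H_1: rank ker ∂_1 − rank ∂_2 = (3 − 2) − 0 = 1, and there is no ∂_2, so H_1 = Z.

As a check, the Euler characteristic is 3 − 3 = 0, which agrees with 1 − 1 = 0.

H_0 ≅ Z,  H_1 ≅ Z.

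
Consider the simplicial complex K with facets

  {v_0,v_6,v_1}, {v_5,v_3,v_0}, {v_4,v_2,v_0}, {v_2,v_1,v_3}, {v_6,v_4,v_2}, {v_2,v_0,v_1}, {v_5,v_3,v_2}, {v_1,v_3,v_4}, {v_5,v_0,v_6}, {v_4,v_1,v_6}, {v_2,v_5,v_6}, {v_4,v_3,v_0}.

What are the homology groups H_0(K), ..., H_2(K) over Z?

H_0 ≅ Z,  H_1 ≅ Z/2,  H_2 = 0.

We work with the vertex ordering v_0 < v_1 < v_2 < v_3 < v_4 < v_5 < v_6. The simplices of K, each written with vertices in increasing order, are:

  0-simplices (7): [v_0], [v_1], [v_2], [v_3], [v_4], [v_5], [v_6]
  1-simplices (18): (18 of them)
  2-simplices (12): (12 of them)

giving chain groups C_0 ≅ Z^7, C_1 ≅ Z^18, C_2 ≅ Z^12.

∂_1: C_1 → C_0 is given by ∂[p,q] = [q] − [p]. For instance
  ∂[v_1,v_2] = [v_2] − [v_1].
This gives a 7×18 integer matrix of rank 6; reducing to Smith normal form yields diagonal entries (1,1,1,1,1,1).

Boundary ∂_2: C_2 → C_1 maps a triangle to the signed sum of its edges. For instance
  ∂[v_0,v_1,v_2] = [v_1,v_2] − [v_0,v_2] + [v_0,v_1],
  ∂[v_1,v_4,v_6] = [v_4,v_6] − [v_1,v_6] + [v_1,v_4].
As a 18×12 matrix over Z this has rank 12, with invariant factors (1,1,1,1,1,1,1,1,1,1,1,2).

From H_k ≅ ker(∂_k) / im(∂_{k+1}) we obtain:

  H_0: rank C_0 − rank ∂_1 = 7 − 6 = 1, and the invariant factors of ∂_1 are all 1, so H_0 = Z.
  H_1: rank ker ∂_1 − rank ∂_2 = (18 − 6) − 12 = 0, and ∂_2 has invariant factor 2 > 1, so H_1 = Z/2.
  H_2: rank ker ∂_2 − rank ∂_3 = (12 − 12) − 0 = 0, and there is no ∂_3, so H_2 = 0.

As a check, the Euler characteristic is 7 − 18 + 12 = 1, which agrees with 1 − 0 + 0 = 1.
(K is a triangulation of the real projective plane RP^2.)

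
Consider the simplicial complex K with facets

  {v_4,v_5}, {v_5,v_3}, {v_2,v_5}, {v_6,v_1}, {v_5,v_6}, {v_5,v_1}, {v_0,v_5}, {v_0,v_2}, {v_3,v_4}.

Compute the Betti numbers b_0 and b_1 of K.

b_0 = 1, b_1 = 3.

Order the vertices as v_0 < v_1 < v_2 < v_3 < v_4 < v_5 < v_6. Listing each simplex with vertices in this order, K has dimension 1 with simplices:

  0-simplices (7): [v_0], [v_1], [v_2], [v_3], [v_4], [v_5], [v_6]
  1-simplices (9): [v_0,v_2], [v_0,v_5], [v_1,v_5], [v_1,v_6], [v_2,v_5], [v_3,v_4], [v_3,v_5], [v_4,v_5], [v_5,v_6]

so the chain groups are C_0 ≅ Z^7, C_1 ≅ Z^9.

∂_1: C_1 → C_0 maps an edge to its endpoints' difference, ∂[p,q] = q − p.
This gives a 7×9 integer matrix of rank 6; reducing to Smith normal form yields diagonal entries (1,1,1,1,1,1).

From H_k ≅ ker(∂_k) / im(∂_{k+1}) we obtain:

  H_0: rank C_0 − rank ∂_1 = 7 − 6 = 1, and the invariant factors of ∂_1 are all 1, so H_0 ≅ Z.
  H_1: rank ker ∂_1 − rank ∂_2 = (9 − 6) − 0 = 3, and there is no ∂_2, so H_1 ≅ Z^3.

(K is a triangulation of a wedge of 3 circles.)

Hence the Betti numbers are b_0 = 1, b_1 = 3.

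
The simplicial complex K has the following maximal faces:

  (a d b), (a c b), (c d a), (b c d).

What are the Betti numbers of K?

b_0 = 1, b_1 = 0, b_2 = 1.

Fix the vertex order a < b < c < d and write every simplex with vertices in increasing order. Then dim K = 2 and the simplices of K are:

  0-simplices (4): a, b, c, d
  1-simplices (6): ab, ac, ad, bc, bd, cd
  2-simplices (4): abc, abd, acd, bcd

Hence C_0 ≅ Z^4, C_1 ≅ Z^6, C_2 ≅ Z^4.

The boundary map ∂_1: C_1 → C_0 maps an edge to its endpoints' difference, ∂[p,q] = q − p. For instance
  ∂bc = c − b.
The 4×6 boundary matrix has rank 3 and Smith normal form diag(1,1,1).

Boundary ∂_2: C_2 → C_1 acts by ∂[p,q,r] = [q,r] − [p,r] + [p,q]. For instance
  ∂abd = bd − ad + ab,
  ∂acd = cd − ad + ac.
As a 6×4 matrix over Z this has rank 3, with invariant factors (1,1,1).

Reading off H_k = ker ∂_k / im ∂_{k+1}:

  H_0: rank C_0 − rank ∂_1 = 4 − 3 = 1, and the invariant factors of ∂_1 are all 1, so H_0 ≅ Z.
  H_1: rank ker ∂_1 − rank ∂_2 = (6 − 3) − 3 = 0, and the invariant factors of ∂_2 are all 1, so H_1 ≅ 0.
  H_2: rank ker ∂_2 − rank ∂_3 = (4 − 3) − 0 = 1, and there is no ∂_3, so H_2 ≅ Z.

As a check, the Euler characteristic is 4 − 6 + 4 = 2, which agrees with 1 − 0 + 1 = 2.
(K is a triangulation of the 2-sphere S^2.)

Hence the Betti numbers are b_0 = 1, b_1 = 0, b_2 = 1.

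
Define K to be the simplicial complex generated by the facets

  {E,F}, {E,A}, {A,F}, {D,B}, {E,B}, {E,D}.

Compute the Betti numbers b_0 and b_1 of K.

K has 5 vertices, 6 edges.
rank ∂_0 = 0, rank ∂_1 = 4 ⇒ b_0 = 5 − 0 − 4 = 1; all invariant factors of ∂_1 are 1 so no torsion. So H_0 = Z.
rank ∂_1 = 4, rank ∂_2 = 0 ⇒ b_1 = 6 − 4 − 0 = 2. So H_1 = Z^2.

b_0 = 1, b_1 = 2.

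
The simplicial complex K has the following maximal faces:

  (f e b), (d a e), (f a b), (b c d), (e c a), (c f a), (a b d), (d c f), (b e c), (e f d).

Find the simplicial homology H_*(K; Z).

K has 6 vertices, 15 edges, 10 triangles.
rank ∂_0 = 0, rank ∂_1 = 5 ⇒ b_0 = 6 − 0 − 5 = 1; all invariant factors of ∂_1 are 1 so no torsion. So H_0 = Z.
rank ∂_1 = 5, rank ∂_2 = 10 ⇒ b_1 = 15 − 5 − 10 = 0; ∂_2 has invariant factor(s) [2] giving torsion. So H_1 = Z_2.
rank ∂_2 = 10, rank ∂_3 = 0 ⇒ b_2 = 10 − 10 − 0 = 0. So H_2 = 0.

H_0 = Z,  H_1 = Z_2,  H_2 = 0.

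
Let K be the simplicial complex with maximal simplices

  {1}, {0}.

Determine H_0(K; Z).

K has 2 vertices.
rank ∂_0 = 0, rank ∂_1 = 0 ⇒ b_0 = 2 − 0 − 0 = 2. So H_0 ≅ Z^2.

H_0 ≅ Z^2.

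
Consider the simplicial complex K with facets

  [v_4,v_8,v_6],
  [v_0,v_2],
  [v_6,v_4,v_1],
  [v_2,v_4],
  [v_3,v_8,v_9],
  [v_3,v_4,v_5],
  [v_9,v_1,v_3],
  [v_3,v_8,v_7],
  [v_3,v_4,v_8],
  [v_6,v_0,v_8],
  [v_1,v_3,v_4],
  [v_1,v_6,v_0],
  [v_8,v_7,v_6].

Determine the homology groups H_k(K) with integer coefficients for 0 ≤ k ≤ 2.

H_0 = Z,  H_1 = Z,  H_2 = 0.

Order the vertices as v_0 < v_1 < v_2 < v_3 < v_4 < v_5 < v_6 < v_7 < v_8 < v_9. Listing each simplex with vertices in this order, K has dimension 2 with simplices:

  0-simplices (10): [v_0], [v_1], [v_2], [v_3], [v_4], [v_5], [v_6], [v_7], [v_8], [v_9]
  1-simplices (21): (21 of them)
  2-simplices (11): (11 of them)

giving chain groups C_0 ≅ Z^10, C_1 ≅ Z^21, C_2 ≅ Z^11.

∂_1: C_1 → C_0 sends each edge [p,q] (with p < q) to q − p. For instance
  ∂[v_0,v_1] = [v_1] − [v_0].
As a 10×21 matrix over Z this has rank 9, with invariant factors (1,1,1,1,1,1,1,1,1).

Boundary ∂_2: C_2 → C_1 sends each 2-simplex [p,q,r] to [q,r] − [p,r] + [p,q]. For instance
  ∂[v_0,v_1,v_6] = [v_1,v_6] − [v_0,v_6] + [v_0,v_1],
  ∂[v_6,v_7,v_8] = [v_7,v_8] − [v_6,v_8] + [v_6,v_7].
This gives a 21×11 integer matrix of rank 11; reducing to Smith normal form yields diagonal entries (1,1,1,1,1,1,1,1,1,1,1).

Computing H_k = (kernel of ∂_k) / (image of ∂_{k+1}):

  H_0: rank C_0 − rank ∂_1 = 10 − 9 = 1, and the invariant factors of ∂_1 are all 1, so H_0 ≅ Z.
  H_1: rank ker ∂_1 − rank ∂_2 = (21 − 9) − 11 = 1, and the invariant factors of ∂_2 are all 1, so H_1 ≅ Z.
  H_2: rank ker ∂_2 − rank ∂_3 = (11 − 11) − 0 = 0, and there is no ∂_3, so H_2 ≅ 0.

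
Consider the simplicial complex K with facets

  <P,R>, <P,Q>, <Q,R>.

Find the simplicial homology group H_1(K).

We work with the vertex ordering P < Q < R. The simplices of K, each written with vertices in increasing order, are:

  0-simplices (3): P, Q, R
  1-simplices (3): PQ, PR, QR

giving chain groups C_0 ≅ Z^3, C_1 ≅ Z^3.

The boundary map ∂_1: C_1 → C_0 sends each edge [p,q] (with p < q) to q − p. For instance
  ∂PQ = Q − P.
As a 3×3 matrix over Z this has rank 2, with invariant factors (1,1).

Now H_k = ker ∂_k / im ∂_{k+1}, so:

  H_1: rank ker ∂_1 − rank ∂_2 = (3 − 2) − 0 = 1, and there is no ∂_2, so H_1 = Z.

H_1 = Z.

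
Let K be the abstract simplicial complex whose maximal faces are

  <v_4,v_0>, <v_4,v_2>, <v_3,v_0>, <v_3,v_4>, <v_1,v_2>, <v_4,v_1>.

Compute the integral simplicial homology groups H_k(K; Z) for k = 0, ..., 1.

H_0 ≅ Z,  H_1 ≅ Z^2.

Take the total order v_0 < v_1 < v_2 < v_3 < v_4 on the vertex set. Then K (dimension 1) consists of the simplices:

  0-simplices (5): [v_0], [v_1], [v_2], [v_3], [v_4]
  1-simplices (6): [v_0,v_3], [v_0,v_4], [v_1,v_2], [v_1,v_4], [v_2,v_4], [v_3,v_4]

giving chain groups C_0 ≅ Z^5, C_1 ≅ Z^6.

Boundary ∂_1: C_1 → C_0 is given by ∂[p,q] = [q] − [p].
The resulting 5×6 matrix has rank 4, and its Smith normal form has invariant factors (1,1,1,1).

Now H_k = ker ∂_k / im ∂_{k+1}, so:

  H_0: rank C_0 − rank ∂_1 = 5 − 4 = 1, and the invariant factors of ∂_1 are all 1, so H_0 = Z.
  H_1: rank ker ∂_1 − rank ∂_2 = (6 − 4) − 0 = 2, and there is no ∂_2, so H_1 = Z^2.

As a check, the Euler characteristic is 5 − 6 = -1, which agrees with 1 − 2 = -1.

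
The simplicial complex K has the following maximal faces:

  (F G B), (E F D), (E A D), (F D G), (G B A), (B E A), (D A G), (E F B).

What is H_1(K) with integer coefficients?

Take the total order A < B < D < E < F < G on the vertex set. Then K (dimension 2) consists of the simplices:

  0-simplices (6): A, B, D, E, F, G
  1-simplices (12): AB, AD, AE, AG, BE, BF, BG, DE, DF, DG, EF, FG
  2-simplices (8): ABE, ABG, ADE, ADG, BEF, BFG, DEF, DFG

Hence C_0 ≅ Z^6, C_1 ≅ Z^12, C_2 ≅ Z^8.

The boundary map ∂_1: C_1 → C_0 is given by ∂[p,q] = [q] − [p].
This gives a 6×12 integer matrix of rank 5; reducing to Smith normal form yields diagonal entries (1,1,1,1,1).

Boundary ∂_2: C_2 → C_1 acts by ∂[p,q,r] = [q,r] − [p,r] + [p,q]. For instance
  ∂BEF = EF − BF + BE,
  ∂ABE = BE − AE + AB.
The 12×8 boundary matrix has rank 7 and Smith normal form diag(1,1,1,1,1,1,1).

Computing H_k = (kernel of ∂_k) / (image of ∂_{k+1}):

  H_1: rank ker ∂_1 − rank ∂_2 = (12 − 5) − 7 = 0, and the invariant factors of ∂_2 are all 1, so H_1 ≅ 0.

H_1 ≅ 0.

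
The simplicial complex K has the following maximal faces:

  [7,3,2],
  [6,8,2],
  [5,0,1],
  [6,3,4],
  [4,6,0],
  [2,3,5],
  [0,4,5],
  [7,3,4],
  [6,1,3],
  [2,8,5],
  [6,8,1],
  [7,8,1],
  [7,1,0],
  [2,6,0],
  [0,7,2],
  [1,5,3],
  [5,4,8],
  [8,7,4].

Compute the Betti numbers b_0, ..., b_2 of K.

Order the vertices as 0 < 1 < 2 < 3 < 4 < 5 < 6 < 7 < 8. Listing each simplex with vertices in this order, K has dimension 2 with simplices:

  0-simplices (9): [0], [1], [2], [3], [4], [5], [6], [7], [8]
  1-simplices (27): (27 of them)
  2-simplices (18): [0,1,5], [0,1,7], [0,2,6], [0,2,7], [0,4,5], [0,4,6], [1,3,5], [1,3,6], [1,6,8], [1,7,8], [2,3,5], [2,3,7], [2,5,8], [2,6,8], [3,4,6], [3,4,7], [4,5,8], [4,7,8]

Hence C_0 ≅ Z^9, C_1 ≅ Z^27, C_2 ≅ Z^18.

Boundary ∂_1: C_1 → C_0 maps an edge to its endpoints' difference, ∂[p,q] = q − p.
The 9×27 boundary matrix has rank 8 and Smith normal form diag(1,1,1,1,1,1,1,1).

Boundary ∂_2: C_2 → C_1 acts by ∂[p,q,r] = [q,r] − [p,r] + [p,q]. For instance
  ∂[0,2,7] = [2,7] − [0,7] + [0,2],
  ∂[2,6,8] = [6,8] − [2,8] + [2,6].
As a 27×18 matrix over Z this has rank 17, with invariant factors (1,1,1,1,1,1,1,1,1,1,1,1,1,1,1,1,1).

Computing H_k = (kernel of ∂_k) / (image of ∂_{k+1}):

  H_0: rank C_0 − rank ∂_1 = 9 − 8 = 1, and the invariant factors of ∂_1 are all 1, so H_0 = Z.
  H_1: rank ker ∂_1 − rank ∂_2 = (27 − 8) − 17 = 2, and the invariant factors of ∂_2 are all 1, so H_1 = Z^2.
  H_2: rank ker ∂_2 − rank ∂_3 = (18 − 17) − 0 = 1, and there is no ∂_3, so H_2 = Z.

As a check, the Euler characteristic is 9 − 27 + 18 = 0, which agrees with 1 − 2 + 1 = 0.

Hence the Betti numbers are b_0 = 1, b_1 = 2, b_2 = 1.

b_0 = 1, b_1 = 2, b_2 = 1.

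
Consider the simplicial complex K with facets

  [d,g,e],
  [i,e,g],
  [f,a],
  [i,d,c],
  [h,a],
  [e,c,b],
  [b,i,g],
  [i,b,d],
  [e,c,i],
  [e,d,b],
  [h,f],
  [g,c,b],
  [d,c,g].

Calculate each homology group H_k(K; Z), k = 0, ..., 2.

H_0 = Z^2,  H_1 = Z ⊕ Z/2,  H_2 = 0.

K has 9 vertices, 18 edges, 10 triangles.
rank ∂_0 = 0, rank ∂_1 = 7 ⇒ b_0 = 9 − 0 − 7 = 2; all invariant factors of ∂_1 are 1 so no torsion. So H_0 ≅ Z^2.
rank ∂_1 = 7, rank ∂_2 = 10 ⇒ b_1 = 18 − 7 − 10 = 1; ∂_2 has invariant factor(s) [2] giving torsion. So H_1 ≅ Z ⊕ Z/2.
rank ∂_2 = 10, rank ∂_3 = 0 ⇒ b_2 = 10 − 10 − 0 = 0. So H_2 ≅ 0.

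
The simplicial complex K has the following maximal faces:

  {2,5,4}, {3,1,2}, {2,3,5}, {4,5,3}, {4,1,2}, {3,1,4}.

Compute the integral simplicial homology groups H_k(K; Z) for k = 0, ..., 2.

H_0 = Z,  H_1 = 0,  H_2 = Z.

We work with the vertex ordering 1 < 2 < 3 < 4 < 5. The simplices of K, each written with vertices in increasing order, are:

  0-simplices (5): [1], [2], [3], [4], [5]
  1-simplices (9): [1,2], [1,3], [1,4], [2,3], [2,4], [2,5], [3,4], [3,5], [4,5]
  2-simplices (6): [1,2,3], [1,2,4], [1,3,4], [2,3,5], [2,4,5], [3,4,5]

Hence C_0 ≅ Z^5, C_1 ≅ Z^9, C_2 ≅ Z^6.

∂_1: C_1 → C_0 sends each edge [p,q] (with p < q) to q − p. For instance
  ∂[1,2] = [2] − [1].
This gives a 5×9 integer matrix of rank 4; reducing to Smith normal form yields diagonal entries (1,1,1,1).

∂_2: C_2 → C_1 acts by ∂[p,q,r] = [q,r] − [p,r] + [p,q]. For instance
  ∂[2,4,5] = [4,5] − [2,5] + [2,4],
  ∂[1,3,4] = [3,4] − [1,4] + [1,3].
The 9×6 boundary matrix has rank 5 and Smith normal form diag(1,1,1,1,1).

Reading off H_k = ker ∂_k / im ∂_{k+1}:

  H_0: rank C_0 − rank ∂_1 = 5 − 4 = 1, and the invariant factors of ∂_1 are all 1, so H_0 = Z.
  H_1: rank ker ∂_1 − rank ∂_2 = (9 − 4) − 5 = 0, and the invariant factors of ∂_2 are all 1, so H_1 = 0.
  H_2: rank ker ∂_2 − rank ∂_3 = (6 − 5) − 0 = 1, and there is no ∂_3, so H_2 = Z.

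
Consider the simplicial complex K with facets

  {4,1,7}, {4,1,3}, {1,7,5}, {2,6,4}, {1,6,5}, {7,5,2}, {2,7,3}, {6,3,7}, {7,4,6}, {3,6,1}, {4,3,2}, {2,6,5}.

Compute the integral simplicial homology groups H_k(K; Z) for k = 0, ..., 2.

H_0 = Z,  H_1 = Z/2,  H_2 = 0.

Take the total order 1 < 2 < 3 < 4 < 5 < 6 < 7 on the vertex set. Then K (dimension 2) consists of the simplices:

  0-simplices (7): [1], [2], [3], [4], [5], [6], [7]
  1-simplices (18): [1,3], [1,4], [1,5], [1,6], [1,7], [2,3], [2,4], [2,5], [2,6], [2,7], [3,4], [3,6], [3,7], [4,6], [4,7], [5,6], [5,7], [6,7]
  2-simplices (12): [1,3,4], [1,3,6], [1,4,7], [1,5,6], [1,5,7], [2,3,4], [2,3,7], [2,4,6], [2,5,6], [2,5,7], [3,6,7], [4,6,7]

Hence C_0 ≅ Z^7, C_1 ≅ Z^18, C_2 ≅ Z^12.

∂_1: C_1 → C_0 maps an edge to its endpoints' difference, ∂[p,q] = q − p. For instance
  ∂[1,5] = [5] − [1].
The 7×18 boundary matrix has rank 6 and Smith normal form diag(1,1,1,1,1,1).

Boundary ∂_2: C_2 → C_1 acts by ∂[p,q,r] = [q,r] − [p,r] + [p,q]. For instance
  ∂[2,5,6] = [5,6] − [2,6] + [2,5],
  ∂[4,6,7] = [6,7] − [4,7] + [4,6].
The resulting 18×12 matrix has rank 12, and its Smith normal form has invariant factors (1,1,1,1,1,1,1,1,1,1,1,2).

Reading off H_k = ker ∂_k / im ∂_{k+1}:

  H_0: rank C_0 − rank ∂_1 = 7 − 6 = 1, and the invariant factors of ∂_1 are all 1, so H_0 ≅ Z.
  H_1: rank ker ∂_1 − rank ∂_2 = (18 − 6) − 12 = 0, and ∂_2 has invariant factor 2 > 1, so H_1 ≅ Z/2.
  H_2: rank ker ∂_2 − rank ∂_3 = (12 − 12) − 0 = 0, and there is no ∂_3, so H_2 ≅ 0.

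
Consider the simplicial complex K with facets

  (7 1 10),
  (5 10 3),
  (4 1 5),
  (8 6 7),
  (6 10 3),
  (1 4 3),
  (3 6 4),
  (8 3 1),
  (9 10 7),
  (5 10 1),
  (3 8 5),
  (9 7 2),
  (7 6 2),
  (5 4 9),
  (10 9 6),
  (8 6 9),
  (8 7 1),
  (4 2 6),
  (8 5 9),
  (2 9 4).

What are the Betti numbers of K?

Fix the vertex order 1 < 2 < 3 < 4 < 5 < 6 < 7 < 8 < 9 < 10 and write every simplex with vertices in increasing order. Then dim K = 2 and the simplices of K are:

  0-simplices (10): [1], [2], [3], [4], [5], [6], [7], [8], [9], [10]
  1-simplices (30): (30 of them)
  2-simplices (20): (20 of them)

giving chain groups C_0 ≅ Z^10, C_1 ≅ Z^30, C_2 ≅ Z^20.

Boundary ∂_1: C_1 → C_0 sends each edge [p,q] (with p < q) to q − p.
The resulting 10×30 matrix has rank 9, and its Smith normal form has invariant factors (1,1,1,1,1,1,1,1,1).

∂_2: C_2 → C_1 sends each 2-simplex [p,q,r] to [q,r] − [p,r] + [p,q]. For instance
  ∂[2,7,9] = [7,9] − [2,9] + [2,7],
  ∂[2,6,7] = [6,7] − [2,7] + [2,6].
The resulting 30×20 matrix has rank 20, and its Smith normal form has invariant factors (1,1,1,1,1,1,1,1,1,1,1,1,1,1,1,1,1,1,1,2).

Reading off H_k = ker ∂_k / im ∂_{k+1}:

  H_0: rank C_0 − rank ∂_1 = 10 − 9 = 1, and the invariant factors of ∂_1 are all 1, so H_0 = Z.
  H_1: rank ker ∂_1 − rank ∂_2 = (30 − 9) − 20 = 1, and ∂_2 has invariant factor 2 > 1, so H_1 = Z ⊕ Z/2.
  H_2: rank ker ∂_2 − rank ∂_3 = (20 − 20) − 0 = 0, and there is no ∂_3, so H_2 = 0.

(K is a triangulation of the Klein bottle.)

Hence the Betti numbers are b_0 = 1, b_1 = 1, b_2 = 0.

b_0 = 1, b_1 = 1, b_2 = 0.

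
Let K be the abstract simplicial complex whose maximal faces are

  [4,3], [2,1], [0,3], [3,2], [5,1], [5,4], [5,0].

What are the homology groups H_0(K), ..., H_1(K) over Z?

Fix the vertex order 0 < 1 < 2 < 3 < 4 < 5 and write every simplex with vertices in increasing order. Then dim K = 1 and the simplices of K are:

  0-simplices (6): [0], [1], [2], [3], [4], [5]
  1-simplices (7): [0,3], [0,5], [1,2], [1,5], [2,3], [3,4], [4,5]

giving chain groups C_0 ≅ Z^6, C_1 ≅ Z^7.

∂_1: C_1 → C_0 is given by ∂[p,q] = [q] − [p]. For instance
  ∂[4,5] = [5] − [4].
This gives a 6×7 integer matrix of rank 5; reducing to Smith normal form yields diagonal entries (1,1,1,1,1).

From H_k ≅ ker(∂_k) / im(∂_{k+1}) we obtain:

  H_0: rank C_0 − rank ∂_1 = 6 − 5 = 1, and the invariant factors of ∂_1 are all 1, so H_0 = Z.
  H_1: rank ker ∂_1 − rank ∂_2 = (7 − 5) − 0 = 2, and there is no ∂_2, so H_1 = Z^2.

H_0 = Z,  H_1 = Z^2.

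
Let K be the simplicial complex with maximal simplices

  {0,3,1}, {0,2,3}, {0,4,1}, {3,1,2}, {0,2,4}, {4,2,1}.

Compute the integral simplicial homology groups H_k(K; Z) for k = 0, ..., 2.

We work with the vertex ordering 0 < 1 < 2 < 3 < 4. The simplices of K, each written with vertices in increasing order, are:

  0-simplices (5): [0], [1], [2], [3], [4]
  1-simplices (9): [0,1], [0,2], [0,3], [0,4], [1,2], [1,3], [1,4], [2,3], [2,4]
  2-simplices (6): [0,1,3], [0,1,4], [0,2,3], [0,2,4], [1,2,3], [1,2,4]

giving chain groups C_0 ≅ Z^5, C_1 ≅ Z^9, C_2 ≅ Z^6.

The boundary map ∂_1: C_1 → C_0 is given by ∂[p,q] = [q] − [p]. For instance
  ∂[2,4] = [4] − [2].
As a 5×9 matrix over Z this has rank 4, with invariant factors (1,1,1,1).

Boundary ∂_2: C_2 → C_1 acts by ∂[p,q,r] = [q,r] − [p,r] + [p,q]. For instance
  ∂[0,2,3] = [2,3] − [0,3] + [0,2],
  ∂[1,2,4] = [2,4] − [1,4] + [1,2].
The 9×6 boundary matrix has rank 5 and Smith normal form diag(1,1,1,1,1).

From H_k ≅ ker(∂_k) / im(∂_{k+1}) we obtain:

  H_0: rank C_0 − rank ∂_1 = 5 − 4 = 1, and the invariant factors of ∂_1 are all 1, so H_0 = Z.
  H_1: rank ker ∂_1 − rank ∂_2 = (9 − 4) − 5 = 0, and the invariant factors of ∂_2 are all 1, so H_1 = 0.
  H_2: rank ker ∂_2 − rank ∂_3 = (6 − 5) − 0 = 1, and there is no ∂_3, so H_2 = Z.

H_0 ≅ Z,  H_1 = 0,  H_2 ≅ Z.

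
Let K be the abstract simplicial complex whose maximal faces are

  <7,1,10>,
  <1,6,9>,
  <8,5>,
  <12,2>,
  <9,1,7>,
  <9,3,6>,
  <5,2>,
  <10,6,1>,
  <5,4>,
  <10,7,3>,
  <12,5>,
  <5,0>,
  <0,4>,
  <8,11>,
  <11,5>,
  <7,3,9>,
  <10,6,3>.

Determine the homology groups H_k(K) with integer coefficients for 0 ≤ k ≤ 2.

H_0 ≅ Z^2,  H_1 ≅ Z^3,  H_2 ≅ Z.

We work with the vertex ordering 0 < 1 < 2 < 3 < 4 < 5 < 6 < 7 < 8 < 9 < 10 < 11 < 12. The simplices of K, each written with vertices in increasing order, are:

  0-simplices (13): [0], [1], [2], [3], [4], [5], [6], [7], [8], [9], [10], [11], [12]
  1-simplices (21): [0,4], [0,5], [1,6], [1,7], [1,9], [1,10], [2,5], [2,12], [3,6], [3,7], [3,9], [3,10], [4,5], [5,8], [5,11], [5,12], [6,9], [6,10], [7,9], [7,10], [8,11]
  2-simplices (8): [1,6,9], [1,6,10], [1,7,9], [1,7,10], [3,6,9], [3,6,10], [3,7,9], [3,7,10]

so the chain groups are C_0 ≅ Z^13, C_1 ≅ Z^21, C_2 ≅ Z^8.

The boundary map ∂_1: C_1 → C_0 is given by ∂[p,q] = [q] − [p]. For instance
  ∂[2,5] = [5] − [2].
The resulting 13×21 matrix has rank 11, and its Smith normal form has invariant factors (1,1,1,1,1,1,1,1,1,1,1).

The boundary map ∂_2: C_2 → C_1 acts by ∂[p,q,r] = [q,r] − [p,r] + [p,q]. For instance
  ∂[3,6,9] = [6,9] − [3,9] + [3,6],
  ∂[3,7,10] = [7,10] − [3,10] + [3,7].
The resulting 21×8 matrix has rank 7, and its Smith normal form has invariant factors (1,1,1,1,1,1,1).

From H_k ≅ ker(∂_k) / im(∂_{k+1}) we obtain:

  H_0: rank C_0 − rank ∂_1 = 13 − 11 = 2, and the invariant factors of ∂_1 are all 1, so H_0 = Z^2.
  H_1: rank ker ∂_1 − rank ∂_2 = (21 − 11) − 7 = 3, and the invariant factors of ∂_2 are all 1, so H_1 = Z^3.
  H_2: rank ker ∂_2 − rank ∂_3 = (8 − 7) − 0 = 1, and there is no ∂_3, so H_2 = Z.

(K is a triangulation of the disjoint union of a wedge of 3 circles and the 2-sphere S^2.)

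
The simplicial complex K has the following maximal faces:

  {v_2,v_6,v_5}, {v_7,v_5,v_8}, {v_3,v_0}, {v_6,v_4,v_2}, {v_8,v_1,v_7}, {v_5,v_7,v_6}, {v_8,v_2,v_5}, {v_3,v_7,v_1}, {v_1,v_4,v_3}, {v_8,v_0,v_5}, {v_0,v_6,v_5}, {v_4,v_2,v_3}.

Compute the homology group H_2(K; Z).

Fix the vertex order v_0 < v_1 < v_2 < v_3 < v_4 < v_5 < v_6 < v_7 < v_8 and write every simplex with vertices in increasing order. Then dim K = 2 and the simplices of K are:

  0-simplices (9): [v_0], [v_1], [v_2], [v_3], [v_4], [v_5], [v_6], [v_7], [v_8]
  1-simplices (21): (21 of them)
  2-simplices (11): (11 of them)

Hence C_0 ≅ Z^9, C_1 ≅ Z^21, C_2 ≅ Z^11.

Boundary ∂_1: C_1 → C_0 sends each edge [p,q] (with p < q) to q − p.
The 9×21 boundary matrix has rank 8 and Smith normal form diag(1,1,1,1,1,1,1,1).

The boundary map ∂_2: C_2 → C_1 maps a triangle to the signed sum of its edges. For instance
  ∂[v_2,v_4,v_6] = [v_4,v_6] − [v_2,v_6] + [v_2,v_4],
  ∂[v_0,v_5,v_6] = [v_5,v_6] − [v_0,v_6] + [v_0,v_5].
As a 21×11 matrix over Z this has rank 11, with invariant factors (1,1,1,1,1,1,1,1,1,1,1).

From H_k ≅ ker(∂_k) / im(∂_{k+1}) we obtain:

  H_2: rank ker ∂_2 − rank ∂_3 = (11 − 11) − 0 = 0, and there is no ∂_3, so H_2 ≅ 0.

H_2 = 0.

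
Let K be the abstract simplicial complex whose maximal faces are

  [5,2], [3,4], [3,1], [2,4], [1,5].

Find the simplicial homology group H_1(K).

Take the total order 1 < 2 < 3 < 4 < 5 on the vertex set. Then K (dimension 1) consists of the simplices:

  0-simplices (5): [1], [2], [3], [4], [5]
  1-simplices (5): [1,3], [1,5], [2,4], [2,5], [3,4]

giving chain groups C_0 ≅ Z^5, C_1 ≅ Z^5.

The boundary map ∂_1: C_1 → C_0 sends each edge [p,q] (with p < q) to q − p. For instance
  ∂[1,5] = [5] − [1].
As a 5×5 matrix over Z this has rank 4, with invariant factors (1,1,1,1).

From H_k ≅ ker(∂_k) / im(∂_{k+1}) we obtain:

  H_1: rank ker ∂_1 − rank ∂_2 = (5 − 4) − 0 = 1, and there is no ∂_2, so H_1 = Z.

H_1 ≅ Z.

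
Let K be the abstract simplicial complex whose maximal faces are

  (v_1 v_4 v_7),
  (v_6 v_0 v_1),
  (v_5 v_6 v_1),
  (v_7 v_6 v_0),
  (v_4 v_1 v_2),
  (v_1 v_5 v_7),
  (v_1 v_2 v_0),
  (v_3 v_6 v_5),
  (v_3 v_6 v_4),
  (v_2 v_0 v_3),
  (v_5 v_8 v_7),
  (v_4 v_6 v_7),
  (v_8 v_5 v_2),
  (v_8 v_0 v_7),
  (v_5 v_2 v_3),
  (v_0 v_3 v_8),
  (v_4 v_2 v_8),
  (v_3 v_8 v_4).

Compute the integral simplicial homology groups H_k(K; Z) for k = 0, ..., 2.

Fix the vertex order v_0 < v_1 < v_2 < v_3 < v_4 < v_5 < v_6 < v_7 < v_8 and write every simplex with vertices in increasing order. Then dim K = 2 and the simplices of K are:

  0-simplices (9): [v_0], [v_1], [v_2], [v_3], [v_4], [v_5], [v_6], [v_7], [v_8]
  1-simplices (27): (27 of them)
  2-simplices (18): (18 of them)

giving chain groups C_0 ≅ Z^9, C_1 ≅ Z^27, C_2 ≅ Z^18.

∂_1: C_1 → C_0 maps an edge to its endpoints' difference, ∂[p,q] = q − p. For instance
  ∂[v_0,v_6] = [v_6] − [v_0].
The 9×27 boundary matrix has rank 8 and Smith normal form diag(1,1,1,1,1,1,1,1).

Boundary ∂_2: C_2 → C_1 sends each 2-simplex [p,q,r] to [q,r] − [p,r] + [p,q]. For instance
  ∂[v_3,v_4,v_8] = [v_4,v_8] − [v_3,v_8] + [v_3,v_4],
  ∂[v_4,v_6,v_7] = [v_6,v_7] − [v_4,v_7] + [v_4,v_6].
The resulting 27×18 matrix has rank 18, and its Smith normal form has invariant factors (1,1,1,1,1,1,1,1,1,1,1,1,1,1,1,1,1,2).

Computing H_k = (kernel of ∂_k) / (image of ∂_{k+1}):

  H_0: rank C_0 − rank ∂_1 = 9 − 8 = 1, and the invariant factors of ∂_1 are all 1, so H_0 ≅ Z.
  H_1: rank ker ∂_1 − rank ∂_2 = (27 − 8) − 18 = 1, and ∂_2 has invariant factor 2 > 1, so H_1 ≅ Z × Z/2.
  H_2: rank ker ∂_2 − rank ∂_3 = (18 − 18) − 0 = 0, and there is no ∂_3, so H_2 ≅ 0.

As a check, the Euler characteristic is 9 − 27 + 18 = 0, which agrees with 1 − 1 + 0 = 0.

H_0 ≅ Z,  H_1 ≅ Z × Z/2,  H_2 = 0.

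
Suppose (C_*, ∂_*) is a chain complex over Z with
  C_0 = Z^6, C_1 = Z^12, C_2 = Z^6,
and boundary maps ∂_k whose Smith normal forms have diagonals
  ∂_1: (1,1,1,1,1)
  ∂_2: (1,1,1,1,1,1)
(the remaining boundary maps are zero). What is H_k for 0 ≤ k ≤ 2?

H_0: b_0 = 6 − 0 − 5 = 1; torsion from ∂_1 factors > 1: none. So H_0 ≅ Z.
H_1: b_1 = 12 − 5 − 6 = 1; torsion from ∂_2 factors > 1: none. So H_1 ≅ Z.
H_2: b_2 = 6 − 6 − 0 = 0; torsion from ∂_3 factors > 1: none. So H_2 ≅ 0.

H_0 ≅ Z,  H_1 ≅ Z,  H_2 = 0.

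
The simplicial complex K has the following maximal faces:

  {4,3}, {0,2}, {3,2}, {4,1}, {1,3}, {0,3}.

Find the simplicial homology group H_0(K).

Order the vertices as 0 < 1 < 2 < 3 < 4. Listing each simplex with vertices in this order, K has dimension 1 with simplices:

  0-simplices (5): [0], [1], [2], [3], [4]
  1-simplices (6): [0,2], [0,3], [1,3], [1,4], [2,3], [3,4]

giving chain groups C_0 ≅ Z^5, C_1 ≅ Z^6.

∂_1: C_1 → C_0 maps an edge to its endpoints' difference, ∂[p,q] = q − p. For instance
  ∂[2,3] = [3] − [2].
This gives a 5×6 integer matrix of rank 4; reducing to Smith normal form yields diagonal entries (1,1,1,1).

Now H_k = ker ∂_k / im ∂_{k+1}, so:

  H_0: rank C_0 − rank ∂_1 = 5 − 4 = 1, and the invariant factors of ∂_1 are all 1, so H_0 ≅ Z.

(K is a triangulation of a wedge of 2 circles.)

H_0 ≅ Z.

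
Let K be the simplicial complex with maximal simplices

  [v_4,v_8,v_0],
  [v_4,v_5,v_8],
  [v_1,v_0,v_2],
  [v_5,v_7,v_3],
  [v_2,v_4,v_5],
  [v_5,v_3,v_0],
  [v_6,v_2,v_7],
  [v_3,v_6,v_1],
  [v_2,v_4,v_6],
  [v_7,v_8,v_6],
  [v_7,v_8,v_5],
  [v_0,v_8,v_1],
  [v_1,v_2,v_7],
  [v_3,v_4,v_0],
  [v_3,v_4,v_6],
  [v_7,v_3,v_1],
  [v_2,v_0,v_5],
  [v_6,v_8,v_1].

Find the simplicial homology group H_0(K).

Fix the vertex order v_0 < v_1 < v_2 < v_3 < v_4 < v_5 < v_6 < v_7 < v_8 and write every simplex with vertices in increasing order. Then dim K = 2 and the simplices of K are:

  0-simplices (9): [v_0], [v_1], [v_2], [v_3], [v_4], [v_5], [v_6], [v_7], [v_8]
  1-simplices (27): (27 of them)
  2-simplices (18): (18 of them)

so the chain groups are C_0 ≅ Z^9, C_1 ≅ Z^27, C_2 ≅ Z^18.

Boundary ∂_1: C_1 → C_0 maps an edge to its endpoints' difference, ∂[p,q] = q − p. For instance
  ∂[v_1,v_6] = [v_6] − [v_1].
The resulting 9×27 matrix has rank 8, and its Smith normal form has invariant factors (1,1,1,1,1,1,1,1).

Boundary ∂_2: C_2 → C_1 acts by ∂[p,q,r] = [q,r] − [p,r] + [p,q]. For instance
  ∂[v_5,v_7,v_8] = [v_7,v_8] − [v_5,v_8] + [v_5,v_7],
  ∂[v_0,v_3,v_4] = [v_3,v_4] − [v_0,v_4] + [v_0,v_3].
As a 27×18 matrix over Z this has rank 18, with invariant factors (1,1,1,1,1,1,1,1,1,1,1,1,1,1,1,1,1,2).

Reading off H_k = ker ∂_k / im ∂_{k+1}:

  H_0: rank C_0 − rank ∂_1 = 9 − 8 = 1, and the invariant factors of ∂_1 are all 1, so H_0 = Z.

(K is a triangulation of the Klein bottle.)

H_0 = Z.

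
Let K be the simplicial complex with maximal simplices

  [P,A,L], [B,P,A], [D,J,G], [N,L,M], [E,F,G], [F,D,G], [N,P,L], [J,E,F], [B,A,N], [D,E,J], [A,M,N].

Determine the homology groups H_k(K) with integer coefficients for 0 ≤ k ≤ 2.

H_0 ≅ Z^2,  H_1 ≅ Z^2,  H_2 = 0.

Order the vertices as A < B < D < E < F < G < J < L < M < N < P. Listing each simplex with vertices in this order, K has dimension 2 with simplices:

  0-simplices (11): A, B, D, E, F, G, J, L, M, N, P
  1-simplices (22): AB, AL, AM, AN, AP, BN, BP, DE, DF, DG, DJ, EF, EG, EJ, FG, FJ, GJ, LM, LN, LP, MN, NP
  2-simplices (11): ABN, ABP, ALP, AMN, DEJ, DFG, DGJ, EFG, EFJ, LMN, LNP

giving chain groups C_0 ≅ Z^11, C_1 ≅ Z^22, C_2 ≅ Z^11.

Boundary ∂_1: C_1 → C_0 sends each edge [p,q] (with p < q) to q − p.
The resulting 11×22 matrix has rank 9, and its Smith normal form has invariant factors (1,1,1,1,1,1,1,1,1).

∂_2: C_2 → C_1 sends each 2-simplex [p,q,r] to [q,r] − [p,r] + [p,q]. For instance
  ∂DEJ = EJ − DJ + DE,
  ∂AMN = MN − AN + AM.
The resulting 22×11 matrix has rank 11, and its Smith normal form has invariant factors (1,1,1,1,1,1,1,1,1,1,1).

Reading off H_k = ker ∂_k / im ∂_{k+1}:

  H_0: rank C_0 − rank ∂_1 = 11 − 9 = 2, and the invariant factors of ∂_1 are all 1, so H_0 = Z^2.
  H_1: rank ker ∂_1 − rank ∂_2 = (22 − 9) − 11 = 2, and the invariant factors of ∂_2 are all 1, so H_1 = Z^2.
  H_2: rank ker ∂_2 − rank ∂_3 = (11 − 11) − 0 = 0, and there is no ∂_3, so H_2 = 0.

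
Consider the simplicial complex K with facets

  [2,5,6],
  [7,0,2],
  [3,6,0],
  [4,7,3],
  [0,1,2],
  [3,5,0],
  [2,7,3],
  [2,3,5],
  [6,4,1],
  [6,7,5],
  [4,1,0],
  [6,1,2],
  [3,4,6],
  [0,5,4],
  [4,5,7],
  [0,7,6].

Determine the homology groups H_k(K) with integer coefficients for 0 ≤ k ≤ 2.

Fix the vertex order 0 < 1 < 2 < 3 < 4 < 5 < 6 < 7 and write every simplex with vertices in increasing order. Then dim K = 2 and the simplices of K are:

  0-simplices (8): [0], [1], [2], [3], [4], [5], [6], [7]
  1-simplices (24): (24 of them)
  2-simplices (16): [0,1,2], [0,1,4], [0,2,7], [0,3,5], [0,3,6], [0,4,5], [0,6,7], [1,2,6], [1,4,6], [2,3,5], [2,3,7], [2,5,6], [3,4,6], [3,4,7], [4,5,7], [5,6,7]

Hence C_0 ≅ Z^8, C_1 ≅ Z^24, C_2 ≅ Z^16.

∂_1: C_1 → C_0 sends each edge [p,q] (with p < q) to q − p.
The 8×24 boundary matrix has rank 7 and Smith normal form diag(1,1,1,1,1,1,1).

Boundary ∂_2: C_2 → C_1 maps a triangle to the signed sum of its edges. For instance
  ∂[0,3,5] = [3,5] − [0,5] + [0,3],
  ∂[2,3,7] = [3,7] − [2,7] + [2,3].
This gives a 24×16 integer matrix of rank 15; reducing to Smith normal form yields diagonal entries (1,1,1,1,1,1,1,1,1,1,1,1,1,1,1).

From H_k ≅ ker(∂_k) / im(∂_{k+1}) we obtain:

  H_0: rank C_0 − rank ∂_1 = 8 − 7 = 1, and the invariant factors of ∂_1 are all 1, so H_0 = Z.
  H_1: rank ker ∂_1 − rank ∂_2 = (24 − 7) − 15 = 2, and the invariant factors of ∂_2 are all 1, so H_1 = Z^2.
  H_2: rank ker ∂_2 − rank ∂_3 = (16 − 15) − 0 = 1, and there is no ∂_3, so H_2 = Z.

H_0 ≅ Z,  H_1 ≅ Z^2,  H_2 ≅ Z.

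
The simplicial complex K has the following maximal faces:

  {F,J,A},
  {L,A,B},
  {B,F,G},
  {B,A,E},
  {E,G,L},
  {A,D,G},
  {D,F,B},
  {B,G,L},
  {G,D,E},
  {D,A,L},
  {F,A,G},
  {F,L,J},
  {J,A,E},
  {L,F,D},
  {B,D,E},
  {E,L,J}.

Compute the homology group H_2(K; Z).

H_2 = Z.

We work with the vertex ordering A < B < D < E < F < G < J < L. The simplices of K, each written with vertices in increasing order, are:

  0-simplices (8): A, B, D, E, F, G, J, L
  1-simplices (24): AB, AD, AE, AF, AG, AJ, AL, BD, BE, BF, BG, BL, DE, DF, DG, DL, EG, EJ, EL, FG, FJ, FL, GL, JL
  2-simplices (16): ABE, ABL, ADG, ADL, AEJ, AFG, AFJ, BDE, BDF, BFG, BGL, DEG, DFL, EGL, EJL, FJL

giving chain groups C_0 ≅ Z^8, C_1 ≅ Z^24, C_2 ≅ Z^16.

Boundary ∂_1: C_1 → C_0 is given by ∂[p,q] = [q] − [p].
This gives a 8×24 integer matrix of rank 7; reducing to Smith normal form yields diagonal entries (1,1,1,1,1,1,1).

The boundary map ∂_2: C_2 → C_1 acts by ∂[p,q,r] = [q,r] − [p,r] + [p,q]. For instance
  ∂BGL = GL − BL + BG,
  ∂DEG = EG − DG + DE.
As a 24×16 matrix over Z this has rank 15, with invariant factors (1,1,1,1,1,1,1,1,1,1,1,1,1,1,1).

Reading off H_k = ker ∂_k / im ∂_{k+1}:

  H_2: rank ker ∂_2 − rank ∂_3 = (16 − 15) − 0 = 1, and there is no ∂_3, so H_2 ≅ Z.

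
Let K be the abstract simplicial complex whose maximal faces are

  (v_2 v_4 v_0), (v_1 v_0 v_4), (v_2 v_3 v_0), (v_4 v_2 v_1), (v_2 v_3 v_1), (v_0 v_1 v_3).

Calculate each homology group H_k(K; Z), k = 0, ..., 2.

H_0 = Z,  H_1 = 0,  H_2 = Z.

Fix the vertex order v_0 < v_1 < v_2 < v_3 < v_4 and write every simplex with vertices in increasing order. Then dim K = 2 and the simplices of K are:

  0-simplices (5): [v_0], [v_1], [v_2], [v_3], [v_4]
  1-simplices (9): [v_0,v_1], [v_0,v_2], [v_0,v_3], [v_0,v_4], [v_1,v_2], [v_1,v_3], [v_1,v_4], [v_2,v_3], [v_2,v_4]
  2-simplices (6): [v_0,v_1,v_3], [v_0,v_1,v_4], [v_0,v_2,v_3], [v_0,v_2,v_4], [v_1,v_2,v_3], [v_1,v_2,v_4]

Hence C_0 ≅ Z^5, C_1 ≅ Z^9, C_2 ≅ Z^6.

∂_1: C_1 → C_0 maps an edge to its endpoints' difference, ∂[p,q] = q − p. For instance
  ∂[v_0,v_3] = [v_3] − [v_0].
This gives a 5×9 integer matrix of rank 4; reducing to Smith normal form yields diagonal entries (1,1,1,1).

The boundary map ∂_2: C_2 → C_1 acts by ∂[p,q,r] = [q,r] − [p,r] + [p,q]. For instance
  ∂[v_1,v_2,v_4] = [v_2,v_4] − [v_1,v_4] + [v_1,v_2],
  ∂[v_0,v_1,v_3] = [v_1,v_3] − [v_0,v_3] + [v_0,v_1].
As a 9×6 matrix over Z this has rank 5, with invariant factors (1,1,1,1,1).

Computing H_k = (kernel of ∂_k) / (image of ∂_{k+1}):

  H_0: rank C_0 − rank ∂_1 = 5 − 4 = 1, and the invariant factors of ∂_1 are all 1, so H_0 = Z.
  H_1: rank ker ∂_1 − rank ∂_2 = (9 − 4) − 5 = 0, and the invariant factors of ∂_2 are all 1, so H_1 = 0.
  H_2: rank ker ∂_2 − rank ∂_3 = (6 − 5) − 0 = 1, and there is no ∂_3, so H_2 = Z.

As a check, the Euler characteristic is 5 − 9 + 6 = 2, which agrees with 1 − 0 + 1 = 2.
(K is a triangulation of the 2-sphere S^2.)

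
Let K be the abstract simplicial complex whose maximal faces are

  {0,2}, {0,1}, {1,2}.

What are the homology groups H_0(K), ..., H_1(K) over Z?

We work with the vertex ordering 0 < 1 < 2. The simplices of K, each written with vertices in increasing order, are:

  0-simplices (3): [0], [1], [2]
  1-simplices (3): [0,1], [0,2], [1,2]

Hence C_0 ≅ Z^3, C_1 ≅ Z^3.

∂_1: C_1 → C_0 sends each edge [p,q] (with p < q) to q − p.
This gives a 3×3 integer matrix of rank 2; reducing to Smith normal form yields diagonal entries (1,1).

Now H_k = ker ∂_k / im ∂_{k+1}, so:

  H_0: rank C_0 − rank ∂_1 = 3 − 2 = 1, and the invariant factors of ∂_1 are all 1, so H_0 ≅ Z.
  H_1: rank ker ∂_1 − rank ∂_2 = (3 − 2) − 0 = 1, and there is no ∂_2, so H_1 ≅ Z.

(K is a triangulation of the circle S^1.)

H_0 = Z,  H_1 = Z.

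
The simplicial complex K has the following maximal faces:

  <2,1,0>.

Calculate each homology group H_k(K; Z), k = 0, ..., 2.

K has 3 vertices, 3 edges, 1 triangle.
rank ∂_0 = 0, rank ∂_1 = 2 ⇒ b_0 = 3 − 0 − 2 = 1; all invariant factors of ∂_1 are 1 so no torsion. So H_0 = Z.
rank ∂_1 = 2, rank ∂_2 = 1 ⇒ b_1 = 3 − 2 − 1 = 0; all invariant factors of ∂_2 are 1 so no torsion. So H_1 = 0.
rank ∂_2 = 1, rank ∂_3 = 0 ⇒ b_2 = 1 − 1 − 0 = 0. So H_2 = 0.

H_0 = Z,  H_1 = 0,  H_2 = 0.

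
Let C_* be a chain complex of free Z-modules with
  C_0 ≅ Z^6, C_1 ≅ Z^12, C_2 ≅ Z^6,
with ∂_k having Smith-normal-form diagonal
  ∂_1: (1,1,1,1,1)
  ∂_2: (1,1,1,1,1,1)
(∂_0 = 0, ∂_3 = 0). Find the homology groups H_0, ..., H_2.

H_0: b_0 = 6 − 0 − 5 = 1; torsion from ∂_1 factors > 1: none. So H_0 ≅ Z.
H_1: b_1 = 12 − 5 − 6 = 1; torsion from ∂_2 factors > 1: none. So H_1 ≅ Z.
H_2: b_2 = 6 − 6 − 0 = 0; torsion from ∂_3 factors > 1: none. So H_2 ≅ 0.

H_0 ≅ Z,  H_1 ≅ Z,  H_2 = 0.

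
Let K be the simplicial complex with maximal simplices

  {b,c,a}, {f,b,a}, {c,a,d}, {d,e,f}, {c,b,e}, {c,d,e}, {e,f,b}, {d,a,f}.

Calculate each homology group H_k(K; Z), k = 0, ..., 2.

H_0 ≅ Z,  H_1 = 0,  H_2 ≅ Z.

Fix the vertex order a < b < c < d < e < f and write every simplex with vertices in increasing order. Then dim K = 2 and the simplices of K are:

  0-simplices (6): a, b, c, d, e, f
  1-simplices (12): ab, ac, ad, af, bc, be, bf, cd, ce, de, df, ef
  2-simplices (8): abc, abf, acd, adf, bce, bef, cde, def

so the chain groups are C_0 ≅ Z^6, C_1 ≅ Z^12, C_2 ≅ Z^8.

∂_1: C_1 → C_0 is given by ∂[p,q] = [q] − [p]. For instance
  ∂ac = c − a.
This gives a 6×12 integer matrix of rank 5; reducing to Smith normal form yields diagonal entries (1,1,1,1,1).

The boundary map ∂_2: C_2 → C_1 maps a triangle to the signed sum of its edges. For instance
  ∂cde = de − ce + cd,
  ∂bef = ef − bf + be.
As a 12×8 matrix over Z this has rank 7, with invariant factors (1,1,1,1,1,1,1).

Computing H_k = (kernel of ∂_k) / (image of ∂_{k+1}):

  H_0: rank C_0 − rank ∂_1 = 6 − 5 = 1, and the invariant factors of ∂_1 are all 1, so H_0 = Z.
  H_1: rank ker ∂_1 − rank ∂_2 = (12 − 5) − 7 = 0, and the invariant factors of ∂_2 are all 1, so H_1 = 0.
  H_2: rank ker ∂_2 − rank ∂_3 = (8 − 7) − 0 = 1, and there is no ∂_3, so H_2 = Z.

(K is a triangulation of the 2-sphere S^2.)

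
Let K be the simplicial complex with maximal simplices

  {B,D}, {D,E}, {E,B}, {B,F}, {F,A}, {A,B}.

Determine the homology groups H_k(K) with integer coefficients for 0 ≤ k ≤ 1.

Order the vertices as A < B < D < E < F. Listing each simplex with vertices in this order, K has dimension 1 with simplices:

  0-simplices (5): A, B, D, E, F
  1-simplices (6): AB, AF, BD, BE, BF, DE

Hence C_0 ≅ Z^5, C_1 ≅ Z^6.

∂_1: C_1 → C_0 is given by ∂[p,q] = [q] − [p]. For instance
  ∂AB = B − A.
As a 5×6 matrix over Z this has rank 4, with invariant factors (1,1,1,1).

Computing H_k = (kernel of ∂_k) / (image of ∂_{k+1}):

  H_0: rank C_0 − rank ∂_1 = 5 − 4 = 1, and the invariant factors of ∂_1 are all 1, so H_0 = Z.
  H_1: rank ker ∂_1 − rank ∂_2 = (6 − 4) − 0 = 2, and there is no ∂_2, so H_1 = Z^2.

H_0 = Z,  H_1 = Z^2.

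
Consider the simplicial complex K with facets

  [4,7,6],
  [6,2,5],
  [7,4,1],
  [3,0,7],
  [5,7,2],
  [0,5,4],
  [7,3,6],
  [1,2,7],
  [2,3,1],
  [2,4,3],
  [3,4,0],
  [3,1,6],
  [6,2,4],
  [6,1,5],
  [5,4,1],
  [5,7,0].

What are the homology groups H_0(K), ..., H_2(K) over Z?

Fix the vertex order 0 < 1 < 2 < 3 < 4 < 5 < 6 < 7 and write every simplex with vertices in increasing order. Then dim K = 2 and the simplices of K are:

  0-simplices (8): [0], [1], [2], [3], [4], [5], [6], [7]
  1-simplices (24): (24 of them)
  2-simplices (16): [0,3,4], [0,3,7], [0,4,5], [0,5,7], [1,2,3], [1,2,7], [1,3,6], [1,4,5], [1,4,7], [1,5,6], [2,3,4], [2,4,6], [2,5,6], [2,5,7], [3,6,7], [4,6,7]

Hence C_0 ≅ Z^8, C_1 ≅ Z^24, C_2 ≅ Z^16.

The boundary map ∂_1: C_1 → C_0 sends each edge [p,q] (with p < q) to q − p.
The 8×24 boundary matrix has rank 7 and Smith normal form diag(1,1,1,1,1,1,1).

Boundary ∂_2: C_2 → C_1 acts by ∂[p,q,r] = [q,r] − [p,r] + [p,q]. For instance
  ∂[1,2,3] = [2,3] − [1,3] + [1,2],
  ∂[2,5,7] = [5,7] − [2,7] + [2,5].
As a 24×16 matrix over Z this has rank 15, with invariant factors (1,1,1,1,1,1,1,1,1,1,1,1,1,1,1).

Reading off H_k = ker ∂_k / im ∂_{k+1}:

  H_0: rank C_0 − rank ∂_1 = 8 − 7 = 1, and the invariant factors of ∂_1 are all 1, so H_0 ≅ Z.
  H_1: rank ker ∂_1 − rank ∂_2 = (24 − 7) − 15 = 2, and the invariant factors of ∂_2 are all 1, so H_1 ≅ Z^2.
  H_2: rank ker ∂_2 − rank ∂_3 = (16 − 15) − 0 = 1, and there is no ∂_3, so H_2 ≅ Z.

H_0 ≅ Z,  H_1 ≅ Z^2,  H_2 ≅ Z.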